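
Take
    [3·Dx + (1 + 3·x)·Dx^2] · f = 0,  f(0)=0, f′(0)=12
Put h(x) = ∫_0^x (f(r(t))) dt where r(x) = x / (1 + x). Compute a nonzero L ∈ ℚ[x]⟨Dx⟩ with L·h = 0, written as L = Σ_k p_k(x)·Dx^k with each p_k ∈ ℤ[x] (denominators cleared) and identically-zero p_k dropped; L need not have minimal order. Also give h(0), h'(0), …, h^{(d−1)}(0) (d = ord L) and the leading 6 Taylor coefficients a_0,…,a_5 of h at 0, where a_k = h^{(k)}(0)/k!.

L = (5 + 8·x)·Dx^2 + (1 + 5·x + 4·x^2)·Dx^3  (order 3).
h: a_k = 0, 0, 6, -10, 21, -51, …
ICs: h(0) = 0, h′(0) = 0, h′′(0) = 12.

f: a_k = 0, 12, -18, 36, -81, 972/5, …
L₀ from L_f via x↦r, Dx↦r'^{-1}Dx.
Integrate: L := L₀·Dx.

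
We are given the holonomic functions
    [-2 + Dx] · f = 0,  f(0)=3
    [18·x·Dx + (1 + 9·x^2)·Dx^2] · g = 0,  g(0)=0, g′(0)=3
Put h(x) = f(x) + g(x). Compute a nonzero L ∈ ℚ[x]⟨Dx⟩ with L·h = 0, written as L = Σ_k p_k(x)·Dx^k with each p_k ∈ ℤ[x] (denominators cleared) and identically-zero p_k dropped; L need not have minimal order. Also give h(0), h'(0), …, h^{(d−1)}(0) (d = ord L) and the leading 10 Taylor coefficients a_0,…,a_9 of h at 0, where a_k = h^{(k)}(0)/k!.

L = (18 - 36·x - 486·x^2 - 324·x^3)·Dx + (-11 + 207·x^2 - 162·x^4)·Dx^2 + (1 + 9·x + 18·x^2 + 81·x^3 + 81·x^4)·Dx^3  (order 3).
h: a_k = 3, 9, 6, -5, 2, 247/5, 4/15, -32797/105, 2/105, 2066719/945, …
ICs: h(0) = 3, h′(0) = 9, h′′(0) = 12.

f: a_k = 3, 6, 6, 4, 2, 4/5, 4/15, 8/105, 2/105, 4/945, …
g: a_k = 0, 3, 0, -9, 0, 243/5, 0, -2187/7, 0, 2187, …
L₀ := lclm(L_f,L_g); ord L₀ ≤ 1+2.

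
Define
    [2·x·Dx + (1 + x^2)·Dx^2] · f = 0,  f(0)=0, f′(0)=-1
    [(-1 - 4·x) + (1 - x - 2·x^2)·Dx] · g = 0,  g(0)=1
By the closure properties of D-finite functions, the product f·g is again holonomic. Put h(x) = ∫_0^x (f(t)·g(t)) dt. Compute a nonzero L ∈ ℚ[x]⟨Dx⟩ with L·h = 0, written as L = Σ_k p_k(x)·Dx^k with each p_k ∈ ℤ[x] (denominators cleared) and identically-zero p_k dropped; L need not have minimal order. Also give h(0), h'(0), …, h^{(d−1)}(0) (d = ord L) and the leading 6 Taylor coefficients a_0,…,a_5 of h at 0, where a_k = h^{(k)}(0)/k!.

L = (4 + 2·x + 12·x^2)·Dx + (2 + 6·x + 4·x^2 + 12·x^3)·Dx^2 + (-1 + x + x^2 + x^3 + 2·x^4)·Dx^3  (order 3).
h: a_k = 0, 0, -1/2, -1/3, -2/3, -14/15, …
ICs: h(0) = 0, h′(0) = 0, h′′(0) = -1.

f: a_k = 0, -1, 0, 1/3, 0, -1/5, …
g: a_k = 1, 1, 3, 5, 11, 21, …
Sym-product of L_f,L_g gives L₀ (≤ ord 2).
h=∫h₀ ⇒ L = L₀·Dx.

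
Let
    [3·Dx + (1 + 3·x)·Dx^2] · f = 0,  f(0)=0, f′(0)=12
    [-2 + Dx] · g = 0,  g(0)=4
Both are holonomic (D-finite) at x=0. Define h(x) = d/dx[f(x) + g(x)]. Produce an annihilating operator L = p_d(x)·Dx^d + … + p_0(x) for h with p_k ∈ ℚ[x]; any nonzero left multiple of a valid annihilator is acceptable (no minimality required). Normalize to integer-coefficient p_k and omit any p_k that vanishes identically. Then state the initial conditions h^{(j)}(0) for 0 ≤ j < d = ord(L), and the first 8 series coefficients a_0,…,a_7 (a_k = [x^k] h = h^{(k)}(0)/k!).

L = (-48 - 36·x) + (14 - 24·x - 36·x^2)·Dx + (5 + 21·x + 18·x^2)·Dx^2  (order 2).
h: a_k = 20, -20, 124, -940/3, 2932/3, -43708/15, 393692/45, -8266796/315, …
ICs: h(0) = 20, h′(0) = -20.

f: a_k = 0, 12, -18, 36, -81, 972/5, -486, 8748/7, …
g: a_k = 4, 8, 8, 16/3, 8/3, 16/15, 16/45, 32/315, …
Sum ⇒ L₀ = lclm(L_f,L_g) in ℚ(x)⟨Dx⟩.
Differentiate: ansatz ord ≤ ord L₀ ⇒ L.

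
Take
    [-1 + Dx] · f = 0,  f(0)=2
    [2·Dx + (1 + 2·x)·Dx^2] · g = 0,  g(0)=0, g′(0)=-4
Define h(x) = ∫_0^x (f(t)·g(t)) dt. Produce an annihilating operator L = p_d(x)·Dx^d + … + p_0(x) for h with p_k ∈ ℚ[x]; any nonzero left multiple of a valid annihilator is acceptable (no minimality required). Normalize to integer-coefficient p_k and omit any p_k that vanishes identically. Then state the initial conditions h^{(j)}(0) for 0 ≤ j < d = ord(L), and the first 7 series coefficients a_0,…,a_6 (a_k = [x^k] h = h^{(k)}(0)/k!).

L = (-1 + 2·x)·Dx - 4·x·Dx^2 + (1 + 2·x)·Dx^3  (order 3).
h: a_k = 0, 0, -4, 0, -5/3, 8/5, -209/90, …
ICs: h(0) = 0, h′(0) = 0, h′′(0) = -8.

f: a_k = 2, 2, 1, 1/3, 1/12, 1/60, 1/360, …
g: a_k = 0, -4, 4, -16/3, 8, -64/5, 64/3, …
f·g: L₀ = L_f ⊗_s L_g, ord ≤ 1·2.
h=∫h₀ ⇒ L = L₀·Dx.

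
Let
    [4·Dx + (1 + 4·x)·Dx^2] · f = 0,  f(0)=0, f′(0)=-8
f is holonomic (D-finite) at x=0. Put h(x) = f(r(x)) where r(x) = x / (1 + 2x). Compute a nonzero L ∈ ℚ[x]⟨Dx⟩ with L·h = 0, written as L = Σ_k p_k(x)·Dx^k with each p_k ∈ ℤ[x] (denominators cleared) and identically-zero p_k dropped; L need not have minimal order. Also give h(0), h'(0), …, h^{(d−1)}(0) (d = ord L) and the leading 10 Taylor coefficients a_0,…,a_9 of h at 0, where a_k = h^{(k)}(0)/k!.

f: a_k = 0, -8, 16, -128/3, 128, -2048/5, 4096/3, -32768/7, 16384, -524288/9, …
h₀=f(r): pull back L_f along r ⇒ L₀.
L = (8 + 24·x)·Dx + (1 + 8·x + 12·x^2)·Dx^2  (order 2).
h: a_k = 0, -8, 32, -416/3, 640, -15488/5, 46592/3, -559616/7, 419840, -20154368/9, …
ICs: h(0) = 0, h′(0) = -8.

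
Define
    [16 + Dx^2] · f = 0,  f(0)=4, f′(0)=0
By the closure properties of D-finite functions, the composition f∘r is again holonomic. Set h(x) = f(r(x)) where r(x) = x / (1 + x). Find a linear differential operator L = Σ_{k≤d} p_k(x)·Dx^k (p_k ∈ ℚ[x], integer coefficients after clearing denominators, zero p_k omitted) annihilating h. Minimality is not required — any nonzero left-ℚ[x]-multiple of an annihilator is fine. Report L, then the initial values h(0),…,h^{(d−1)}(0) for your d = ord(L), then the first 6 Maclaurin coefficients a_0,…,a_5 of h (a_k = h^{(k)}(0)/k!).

f: a_k = 4, 0, -32, 0, 128/3, 0, …
Substitute x→r, Dx→(1/r')Dx; clear ⇒ L₀.
L = 16 + (2 + 6·x + 6·x^2 + 2·x^3)·Dx + (1 + 4·x + 6·x^2 + 4·x^3 + x^4)·Dx^2  (order 2).
h: a_k = 4, 0, -32, 64, -160/3, -128/3, …
ICs: h(0) = 4, h′(0) = 0.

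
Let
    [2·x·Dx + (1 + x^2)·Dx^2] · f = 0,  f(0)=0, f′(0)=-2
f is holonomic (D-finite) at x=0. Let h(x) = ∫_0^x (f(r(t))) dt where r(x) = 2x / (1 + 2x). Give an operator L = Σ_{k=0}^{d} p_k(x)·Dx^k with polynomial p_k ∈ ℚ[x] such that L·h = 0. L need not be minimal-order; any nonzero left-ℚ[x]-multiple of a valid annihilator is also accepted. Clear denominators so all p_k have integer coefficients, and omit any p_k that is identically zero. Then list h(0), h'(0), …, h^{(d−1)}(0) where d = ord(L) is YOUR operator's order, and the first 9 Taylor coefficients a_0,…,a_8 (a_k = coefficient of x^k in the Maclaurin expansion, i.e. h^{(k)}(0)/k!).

f: a_k = 0, -2, 0, 2/3, 0, -2/5, 0, 2/7, 0, …
Change of var in L_f (x↦r) gives L₀.
h=∫₀ˣh₀: take L = L₀·Dx.
L = (4 + 16·x)·Dx^2 + (1 + 4·x + 8·x^2)·Dx^3  (order 3).
h: a_k = 0, 0, -2, 8/3, -8/3, 0, 128/15, -512/21, 256/7, …
ICs: h(0) = 0, h′(0) = 0, h′′(0) = -4.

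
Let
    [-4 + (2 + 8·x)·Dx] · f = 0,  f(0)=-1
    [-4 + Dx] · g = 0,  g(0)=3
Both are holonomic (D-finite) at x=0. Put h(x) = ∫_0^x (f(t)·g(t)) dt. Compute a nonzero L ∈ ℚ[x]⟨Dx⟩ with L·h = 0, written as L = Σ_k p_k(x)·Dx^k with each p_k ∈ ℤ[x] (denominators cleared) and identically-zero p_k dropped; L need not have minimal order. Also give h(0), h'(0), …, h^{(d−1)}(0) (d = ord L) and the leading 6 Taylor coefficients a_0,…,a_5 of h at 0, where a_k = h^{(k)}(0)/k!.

L = (-6 - 16·x)·Dx + (1 + 4·x)·Dx^2  (order 2).
h: a_k = 0, -3, -9, -14, -17, -66/5, …
ICs: h(0) = 0, h′(0) = -3.

f: a_k = -1, -2, 2, -4, 10, -28, …
g: a_k = 3, 12, 24, 32, 32, 128/5, …
Sym-product of L_f,L_g gives L₀ (≤ ord 1).
∫: right-multiply L₀ by Dx.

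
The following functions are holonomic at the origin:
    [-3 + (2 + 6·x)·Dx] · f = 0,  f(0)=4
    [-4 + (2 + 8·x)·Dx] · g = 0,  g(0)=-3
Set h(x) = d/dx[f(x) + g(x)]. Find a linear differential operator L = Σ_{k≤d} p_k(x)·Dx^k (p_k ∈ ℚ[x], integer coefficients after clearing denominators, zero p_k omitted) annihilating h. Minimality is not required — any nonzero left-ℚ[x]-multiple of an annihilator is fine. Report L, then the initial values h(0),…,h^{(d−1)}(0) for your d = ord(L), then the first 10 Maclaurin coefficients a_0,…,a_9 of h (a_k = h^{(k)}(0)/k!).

L = -18 + (-21 - 72·x)·Dx + (-2 - 14·x - 24·x^2)·Dx^2  (order 2).
h: a_k = 0, 3, -63/4, 555/8, -18375/64, 147609/128, -2333331/512, 18271539/1024, -1138512375/16384, 8841340365/32768, …
ICs: h(0) = 0, h′(0) = 3.

f: a_k = 4, 6, -9/2, 27/4, -405/32, 1701/64, -15309/256, 72171/512, -2814669/8192, 14073345/16384, …
g: a_k = -3, -6, 6, -12, 30, -84, 252, -792, 2574, -8580, …
f+g: L₀ = lclm(L_f,L_g), ord ≤ 1+1.
h₀' ⇒ L via d/dx closure of L₀.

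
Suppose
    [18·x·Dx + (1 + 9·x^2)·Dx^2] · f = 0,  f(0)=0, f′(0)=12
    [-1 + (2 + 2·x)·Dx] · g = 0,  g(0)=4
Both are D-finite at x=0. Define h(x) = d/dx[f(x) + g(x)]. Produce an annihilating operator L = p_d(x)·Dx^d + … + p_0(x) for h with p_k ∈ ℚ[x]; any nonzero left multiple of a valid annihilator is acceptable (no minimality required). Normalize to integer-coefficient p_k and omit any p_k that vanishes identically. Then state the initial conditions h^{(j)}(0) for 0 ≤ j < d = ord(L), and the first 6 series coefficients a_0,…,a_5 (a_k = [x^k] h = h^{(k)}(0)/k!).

f: a_k = 0, 12, 0, -36, 0, 972/5, …
g: a_k = 4, 2, -1/2, 1/4, -5/32, 7/64, …
Sum ⇒ L₀ = lclm(L_f,L_g) in ℚ(x)⟨Dx⟩.
h=h₀': d/dx-closure on L₀ ⇒ L.
L = (-36 - 90·x + 972·x^2 + 486·x^3) + (-75 - 144·x + 1818·x^2 + 3888·x^3 + 1701·x^4)·Dx + (-2 + 70·x + 108·x^2 + 684·x^3 + 1134·x^4 + 486·x^5)·Dx^2  (order 2).
h: a_k = 14, -1, -429/4, -5/8, 62243/64, -63/128, …
ICs: h(0) = 14, h′(0) = -1.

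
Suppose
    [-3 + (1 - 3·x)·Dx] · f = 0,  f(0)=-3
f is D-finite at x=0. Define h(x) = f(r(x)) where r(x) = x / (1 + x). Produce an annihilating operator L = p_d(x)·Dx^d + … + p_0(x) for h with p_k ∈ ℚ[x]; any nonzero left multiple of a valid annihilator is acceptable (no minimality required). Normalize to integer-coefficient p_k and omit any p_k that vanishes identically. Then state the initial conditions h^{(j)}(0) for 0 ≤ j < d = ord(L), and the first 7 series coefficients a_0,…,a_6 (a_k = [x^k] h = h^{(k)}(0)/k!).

f: a_k = -3, -9, -27, -81, -243, -729, -2187, …
h₀=f(r): pull back L_f along r ⇒ L₀.
L = 3 + (-1 + x + 2·x^2)·Dx  (order 1).
h: a_k = -3, -9, -18, -36, -72, -144, -288, …
ICs: h(0) = -3.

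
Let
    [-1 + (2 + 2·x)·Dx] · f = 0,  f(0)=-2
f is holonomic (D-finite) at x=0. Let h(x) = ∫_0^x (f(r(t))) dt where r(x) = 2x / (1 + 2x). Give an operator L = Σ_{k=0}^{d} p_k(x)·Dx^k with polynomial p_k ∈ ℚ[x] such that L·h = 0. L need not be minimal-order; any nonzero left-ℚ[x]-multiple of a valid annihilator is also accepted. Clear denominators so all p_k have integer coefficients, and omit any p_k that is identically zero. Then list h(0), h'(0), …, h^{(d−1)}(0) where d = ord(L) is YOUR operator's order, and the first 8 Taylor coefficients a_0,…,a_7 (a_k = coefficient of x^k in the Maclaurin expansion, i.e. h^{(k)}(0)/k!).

L = -Dx + (1 + 6·x + 8·x^2)·Dx^2  (order 2).
h: a_k = 0, -2, -1, 5/3, -13/4, 141/20, -133/8, 2353/56, …
ICs: h(0) = 0, h′(0) = -2.

f: a_k = -2, -1, 1/4, -1/8, 5/64, -7/128, 21/512, -33/1024, …
L₀ from L_f via x↦r, Dx↦r'^{-1}Dx.
h=∫₀ˣh₀: take L = L₀·Dx.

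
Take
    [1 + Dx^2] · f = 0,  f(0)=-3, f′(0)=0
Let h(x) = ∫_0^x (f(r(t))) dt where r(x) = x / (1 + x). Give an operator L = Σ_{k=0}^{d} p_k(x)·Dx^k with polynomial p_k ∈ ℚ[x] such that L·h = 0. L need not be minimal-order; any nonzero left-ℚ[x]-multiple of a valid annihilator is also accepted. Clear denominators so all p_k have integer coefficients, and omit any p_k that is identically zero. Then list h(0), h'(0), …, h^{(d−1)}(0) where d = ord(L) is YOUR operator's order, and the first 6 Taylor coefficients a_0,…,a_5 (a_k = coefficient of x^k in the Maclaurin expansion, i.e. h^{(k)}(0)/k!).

f: a_k = -3, 0, 3/2, 0, -1/8, 0, …
Substitute x→r, Dx→(1/r')Dx; clear ⇒ L₀.
h=∫₀ˣh₀: take L = L₀·Dx.
L = Dx + (2 + 6·x + 6·x^2 + 2·x^3)·Dx^2 + (1 + 4·x + 6·x^2 + 4·x^3 + x^4)·Dx^3  (order 3).
h: a_k = 0, -3, 0, 1/2, -3/4, 7/8, …
ICs: h(0) = 0, h′(0) = -3, h′′(0) = 0.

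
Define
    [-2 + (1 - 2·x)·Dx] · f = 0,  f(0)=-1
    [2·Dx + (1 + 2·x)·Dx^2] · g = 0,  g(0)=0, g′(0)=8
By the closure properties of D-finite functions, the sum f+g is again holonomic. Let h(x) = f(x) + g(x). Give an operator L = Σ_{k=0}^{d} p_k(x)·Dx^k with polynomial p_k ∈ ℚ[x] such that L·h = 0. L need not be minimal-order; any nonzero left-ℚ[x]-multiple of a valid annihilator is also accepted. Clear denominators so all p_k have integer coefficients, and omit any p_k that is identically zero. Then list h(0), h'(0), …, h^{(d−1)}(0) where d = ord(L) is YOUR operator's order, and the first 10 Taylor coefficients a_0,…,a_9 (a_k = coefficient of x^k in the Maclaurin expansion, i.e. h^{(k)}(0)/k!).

f: a_k = -1, -2, -4, -8, -16, -32, -64, -128, -256, -512, …
g: a_k = 0, 8, -8, 32/3, -16, 128/5, -128/3, 512/7, -128, 2048/9, …
f+g: L₀ = lclm(L_f,L_g), ord ≤ 1+2.
L = (40 + 16·x)·Dx + (8 + 64·x + 32·x^2)·Dx^2 + (-3 - 2·x + 12·x^2 + 8·x^3)·Dx^3  (order 3).
h: a_k = -1, 6, -12, 8/3, -32, -32/5, -320/3, -384/7, -384, -2560/9, …
ICs: h(0) = -1, h′(0) = 6, h′′(0) = -24.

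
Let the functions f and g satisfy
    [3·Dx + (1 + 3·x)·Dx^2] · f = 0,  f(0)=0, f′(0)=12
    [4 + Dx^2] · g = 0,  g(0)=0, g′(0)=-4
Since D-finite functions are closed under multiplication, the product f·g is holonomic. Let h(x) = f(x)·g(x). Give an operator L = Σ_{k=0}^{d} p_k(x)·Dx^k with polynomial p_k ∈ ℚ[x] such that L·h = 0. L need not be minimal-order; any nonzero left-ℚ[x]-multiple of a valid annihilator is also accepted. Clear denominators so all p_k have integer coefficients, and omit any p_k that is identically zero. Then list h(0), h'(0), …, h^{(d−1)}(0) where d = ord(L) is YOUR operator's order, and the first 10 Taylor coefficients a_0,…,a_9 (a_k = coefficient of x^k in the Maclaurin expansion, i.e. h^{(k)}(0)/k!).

L = (-1112 - 1248·x + 7344·x^2 + 27648·x^3 + 20736·x^4) + (-48 + 2160·x + 10368·x^2 + 10368·x^3)·Dx + (-250 + 240·x + 4968·x^2 + 13824·x^3 + 10368·x^4)·Dx^2 + (-12 + 540·x + 2592·x^2 + 2592·x^3)·Dx^3 + (7 + 138·x + 783·x^2 + 1728·x^3 + 1296·x^4)·Dx^4  (order 4).
h: a_k = 0, 0, -48, 72, -112, 276, -688, 8688/5, -94480/21, 83078/7, …
ICs: h(0) = 0, h′(0) = 0, h′′(0) = -96, h′′′(0) = 432.

f: a_k = 0, 12, -18, 36, -81, 972/5, -486, 8748/7, -6561/2, 8748, …
g: a_k = 0, -4, 0, 8/3, 0, -8/15, 0, 16/315, 0, -8/2835, …
Product ⇒ symmetric product L₀, ord ≤ 4.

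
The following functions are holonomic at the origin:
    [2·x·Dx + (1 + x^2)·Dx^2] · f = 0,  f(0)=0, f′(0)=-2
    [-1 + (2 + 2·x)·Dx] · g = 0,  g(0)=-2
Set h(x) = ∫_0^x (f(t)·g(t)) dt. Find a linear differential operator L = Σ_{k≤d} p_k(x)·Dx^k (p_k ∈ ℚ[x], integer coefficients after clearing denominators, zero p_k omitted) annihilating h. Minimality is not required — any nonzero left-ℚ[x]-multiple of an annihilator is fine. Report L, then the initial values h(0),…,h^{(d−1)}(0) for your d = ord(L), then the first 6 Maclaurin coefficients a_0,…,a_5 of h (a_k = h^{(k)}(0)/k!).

f: a_k = 0, -2, 0, 2/3, 0, -2/5, …
g: a_k = -2, -1, 1/4, -1/8, 5/64, -7/128, …
Product ⇒ symmetric product L₀, ord ≤ 2.
∫: right-multiply L₀ by Dx.
L = (3 - 4·x - x^2)·Dx + (-4 + 4·x + 12·x^2 + 4·x^3)·Dx^2 + (4 + 8·x + 8·x^2 + 8·x^3 + 4·x^4)·Dx^3  (order 3).
h: a_k = 0, 0, 2, 2/3, -11/24, -1/12, …
ICs: h(0) = 0, h′(0) = 0, h′′(0) = 4.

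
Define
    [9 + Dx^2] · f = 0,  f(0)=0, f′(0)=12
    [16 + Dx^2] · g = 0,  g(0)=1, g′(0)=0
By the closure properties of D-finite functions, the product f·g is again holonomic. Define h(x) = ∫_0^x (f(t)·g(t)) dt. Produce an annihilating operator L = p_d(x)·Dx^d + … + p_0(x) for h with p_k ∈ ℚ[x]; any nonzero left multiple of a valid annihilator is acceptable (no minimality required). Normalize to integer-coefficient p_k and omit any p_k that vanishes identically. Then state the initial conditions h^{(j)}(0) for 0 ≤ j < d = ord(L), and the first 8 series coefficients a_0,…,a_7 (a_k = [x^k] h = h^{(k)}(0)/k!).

f: a_k = 0, 12, 0, -18, 0, 81/10, 0, -243/140, …
g: a_k = 1, 0, -8, 0, 32/3, 0, -256/45, 0, …
L₀ := L_f ⊗_s L_g (sym. prod.), ord ≤ 4.
∫: right-multiply L₀ by Dx.
L = 49·Dx + 50·Dx^3 + Dx^5  (order 5).
h: a_k = 0, 0, 6, 0, -57/2, 0, 2801/60, 0, …
ICs: h(0) = 0, h′(0) = 0, h′′(0) = 12, h′′′(0) = 0, h′′′′(0) = -684.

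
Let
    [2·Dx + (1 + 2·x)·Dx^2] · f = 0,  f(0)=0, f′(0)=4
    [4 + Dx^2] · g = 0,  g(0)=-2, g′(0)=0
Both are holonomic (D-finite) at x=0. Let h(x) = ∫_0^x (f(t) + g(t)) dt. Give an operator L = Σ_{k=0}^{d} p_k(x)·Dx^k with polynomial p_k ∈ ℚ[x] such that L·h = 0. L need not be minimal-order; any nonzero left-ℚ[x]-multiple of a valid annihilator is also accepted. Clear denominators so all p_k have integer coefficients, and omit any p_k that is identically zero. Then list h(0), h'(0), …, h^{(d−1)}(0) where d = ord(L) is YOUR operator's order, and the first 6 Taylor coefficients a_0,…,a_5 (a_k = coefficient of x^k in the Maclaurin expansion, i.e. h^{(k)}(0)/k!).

f: a_k = 0, 4, -4, 16/3, -8, 64/5, …
g: a_k = -2, 0, 4, 0, -4/3, 0, …
L₀ := lclm(L_f,L_g); ord L₀ ≤ 2+2.
h=∫h₀ ⇒ L = L₀·Dx.
L = (56 + 32·x + 32·x^2)·Dx^2 + (12 + 40·x + 48·x^2 + 32·x^3)·Dx^3 + (14 + 8·x + 8·x^2)·Dx^4 + (3 + 10·x + 12·x^2 + 8·x^3)·Dx^5  (order 5).
h: a_k = 0, -2, 2, 0, 4/3, -28/15, …
ICs: h(0) = 0, h′(0) = -2, h′′(0) = 4, h′′′(0) = 0, h′′′′(0) = 32.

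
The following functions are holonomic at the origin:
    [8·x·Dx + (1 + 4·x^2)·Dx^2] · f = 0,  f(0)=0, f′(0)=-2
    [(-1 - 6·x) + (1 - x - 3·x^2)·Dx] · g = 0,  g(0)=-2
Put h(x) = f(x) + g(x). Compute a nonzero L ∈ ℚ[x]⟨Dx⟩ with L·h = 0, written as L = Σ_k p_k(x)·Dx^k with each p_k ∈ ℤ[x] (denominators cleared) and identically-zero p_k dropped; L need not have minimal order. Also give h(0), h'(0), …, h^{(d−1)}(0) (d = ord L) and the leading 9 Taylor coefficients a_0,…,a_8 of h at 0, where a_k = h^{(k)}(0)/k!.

L = (32 - 128·x - 1488·x^2 - 2880·x^3 - 8424·x^4 - 2592·x^6)·Dx + (-25 - 160·x - 214·x^2 - 1188·x^3 - 2628·x^4 - 6264·x^5 - 432·x^6 - 2592·x^7)·Dx^2 + (4 + 9·x + 54·x^2 - 66·x^3 - x^4 - 444·x^5 - 720·x^6 - 144·x^7 - 432·x^8)·Dx^3  (order 3).
h: a_k = -2, -4, -8, -34/3, -38, -432/5, -194, -2910/7, -1016, …
ICs: h(0) = -2, h′(0) = -4, h′′(0) = -16.

f: a_k = 0, -2, 0, 8/3, 0, -32/5, 0, 128/7, 0, …
g: a_k = -2, -2, -8, -14, -38, -80, -194, -434, -1016, …
L₀ := lclm(L_f,L_g); ord L₀ ≤ 2+1.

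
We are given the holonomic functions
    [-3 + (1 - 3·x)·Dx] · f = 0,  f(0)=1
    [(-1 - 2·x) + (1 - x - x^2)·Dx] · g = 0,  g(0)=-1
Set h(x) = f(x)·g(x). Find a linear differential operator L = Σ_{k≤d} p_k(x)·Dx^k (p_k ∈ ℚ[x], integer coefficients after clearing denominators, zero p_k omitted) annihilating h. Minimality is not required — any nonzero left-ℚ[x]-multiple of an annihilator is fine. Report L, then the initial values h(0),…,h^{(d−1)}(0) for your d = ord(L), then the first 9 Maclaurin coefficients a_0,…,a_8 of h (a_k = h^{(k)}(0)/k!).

f: a_k = 1, 3, 9, 27, 81, 243, 729, 2187, 6561, …
g: a_k = -1, -1, -2, -3, -5, -8, -13, -21, -34, …
Product ⇒ symmetric product L₀, ord ≤ 1.
L = (-4 + 4·x + 9·x^2) + (1 - 4·x + 2·x^2 + 3·x^3)·Dx  (order 1).
h: a_k = -1, -4, -14, -45, -140, -428, -1297, -3912, -11770, …
ICs: h(0) = -1.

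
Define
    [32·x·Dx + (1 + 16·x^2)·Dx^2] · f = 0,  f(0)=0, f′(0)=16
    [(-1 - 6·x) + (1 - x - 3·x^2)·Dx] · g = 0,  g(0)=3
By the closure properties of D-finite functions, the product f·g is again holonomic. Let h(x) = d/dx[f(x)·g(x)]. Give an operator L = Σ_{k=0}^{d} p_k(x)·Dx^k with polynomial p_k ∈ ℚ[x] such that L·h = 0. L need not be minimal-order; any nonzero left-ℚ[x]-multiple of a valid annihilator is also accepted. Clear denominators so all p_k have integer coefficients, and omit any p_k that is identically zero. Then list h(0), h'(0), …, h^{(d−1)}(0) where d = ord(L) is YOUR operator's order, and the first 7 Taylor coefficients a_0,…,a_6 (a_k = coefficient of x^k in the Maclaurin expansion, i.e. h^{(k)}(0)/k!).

L = (-74 + 8736·x^2 + 18432·x^3 + 82944·x^4) + (25 + 182·x - 48·x^2 + 96·x^3 + 18432·x^4 + 55296·x^5)·Dx + (-3 - 13·x - 167·x^2 - 16·x^3 - 1472·x^4 + 3072·x^5 + 6912·x^6)·Dx^2  (order 2).
h: a_k = 48, 96, -192, 320, 11728, 77568/5, -646256/5, …
ICs: h(0) = 48, h′(0) = 96.

f: a_k = 0, 16, 0, -256/3, 0, 4096/5, 0, …
g: a_k = 3, 3, 12, 21, 57, 120, 291, …
L₀ := L_f ⊗_s L_g (sym. prod.), ord ≤ 2.
Differentiate: ansatz ord ≤ ord L₀ ⇒ L.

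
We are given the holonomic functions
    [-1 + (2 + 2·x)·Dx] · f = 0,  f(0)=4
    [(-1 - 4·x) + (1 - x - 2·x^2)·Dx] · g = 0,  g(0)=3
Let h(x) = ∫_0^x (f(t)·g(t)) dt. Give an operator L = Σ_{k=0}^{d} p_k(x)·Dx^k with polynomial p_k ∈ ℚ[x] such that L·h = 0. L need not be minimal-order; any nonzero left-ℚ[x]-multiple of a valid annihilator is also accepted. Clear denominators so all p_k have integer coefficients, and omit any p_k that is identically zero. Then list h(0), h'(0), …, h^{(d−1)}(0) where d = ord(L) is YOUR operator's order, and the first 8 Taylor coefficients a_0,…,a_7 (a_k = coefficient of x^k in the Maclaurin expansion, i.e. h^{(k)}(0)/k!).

L = (3 + 6·x)·Dx + (-2 + 2·x + 4·x^2)·Dx^2  (order 2).
h: a_k = 0, 12, 9, 27/2, 309/16, 5049/160, 6669/128, 160749/1792, …
ICs: h(0) = 0, h′(0) = 12.

f: a_k = 4, 2, -1/2, 1/4, -5/32, 7/64, -21/256, 33/512, …
g: a_k = 3, 3, 9, 15, 33, 63, 129, 255, …
L₀ := L_f ⊗_s L_g (sym. prod.), ord ≤ 1.
h=∫h₀ ⇒ L = L₀·Dx.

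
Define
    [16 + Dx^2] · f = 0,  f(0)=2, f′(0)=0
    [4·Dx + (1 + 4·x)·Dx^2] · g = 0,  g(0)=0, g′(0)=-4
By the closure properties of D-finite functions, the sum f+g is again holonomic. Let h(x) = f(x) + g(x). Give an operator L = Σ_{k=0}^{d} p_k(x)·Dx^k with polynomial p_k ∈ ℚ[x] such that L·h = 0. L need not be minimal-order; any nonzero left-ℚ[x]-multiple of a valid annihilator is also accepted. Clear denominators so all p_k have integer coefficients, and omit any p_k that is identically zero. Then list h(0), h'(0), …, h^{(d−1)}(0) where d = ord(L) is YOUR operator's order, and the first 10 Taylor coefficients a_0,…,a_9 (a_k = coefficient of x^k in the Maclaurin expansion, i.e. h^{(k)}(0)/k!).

f: a_k = 2, 0, -16, 0, 64/3, 0, -512/45, 0, 1024/315, 0, …
g: a_k = 0, -4, 8, -64/3, 64, -1024/5, 2048/3, -16384/7, 8192, -262144/9, …
L₀ := lclm(L_f,L_g); ord L₀ ≤ 2+2.
L = (448 + 512·x + 1024·x^2)·Dx + (48 + 320·x + 768·x^2 + 1024·x^3)·Dx^2 + (28 + 32·x + 64·x^2)·Dx^3 + (3 + 20·x + 48·x^2 + 64·x^3)·Dx^4  (order 4).
h: a_k = 2, -4, -8, -64/3, 256/3, -1024/5, 30208/45, -16384/7, 2581504/315, -262144/9, …
ICs: h(0) = 2, h′(0) = -4, h′′(0) = -16, h′′′(0) = -128.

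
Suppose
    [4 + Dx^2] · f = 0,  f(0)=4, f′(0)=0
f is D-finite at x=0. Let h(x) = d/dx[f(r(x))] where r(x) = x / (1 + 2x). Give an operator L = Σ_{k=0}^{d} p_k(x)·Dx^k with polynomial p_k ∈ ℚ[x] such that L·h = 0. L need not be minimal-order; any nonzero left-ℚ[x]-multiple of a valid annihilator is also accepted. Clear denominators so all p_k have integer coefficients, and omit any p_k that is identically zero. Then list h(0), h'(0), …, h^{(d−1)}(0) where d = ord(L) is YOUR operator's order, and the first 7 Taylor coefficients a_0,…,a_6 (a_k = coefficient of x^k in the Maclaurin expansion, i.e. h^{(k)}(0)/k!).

L = (28 + 96·x + 96·x^2) + (12 + 72·x + 144·x^2 + 96·x^3)·Dx + (1 + 8·x + 24·x^2 + 32·x^3 + 16·x^4)·Dx^2  (order 2).
h: a_k = 0, -16, 96, -1120/3, 3520/3, -48032/15, 38976/5, …
ICs: h(0) = 0, h′(0) = -16.

f: a_k = 4, 0, -8, 0, 8/3, 0, -16/45, …
L₀ from L_f via x↦r, Dx↦r'^{-1}Dx.
Differentiate: ansatz ord ≤ ord L₀ ⇒ L.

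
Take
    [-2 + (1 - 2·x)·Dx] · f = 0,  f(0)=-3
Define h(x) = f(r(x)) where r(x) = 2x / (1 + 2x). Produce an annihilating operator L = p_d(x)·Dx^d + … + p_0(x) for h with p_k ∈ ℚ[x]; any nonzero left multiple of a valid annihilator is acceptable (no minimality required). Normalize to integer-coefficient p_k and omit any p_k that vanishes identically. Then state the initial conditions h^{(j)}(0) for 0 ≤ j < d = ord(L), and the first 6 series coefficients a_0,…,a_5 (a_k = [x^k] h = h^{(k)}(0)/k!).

f: a_k = -3, -6, -12, -24, -48, -96, …
f∘r: x↦r, Dx↦Dx/r' in L_f ⇒ L₀.
L = 4 + (-1 + 4·x^2)·Dx  (order 1).
h: a_k = -3, -12, -24, -48, -96, -192, …
ICs: h(0) = -3.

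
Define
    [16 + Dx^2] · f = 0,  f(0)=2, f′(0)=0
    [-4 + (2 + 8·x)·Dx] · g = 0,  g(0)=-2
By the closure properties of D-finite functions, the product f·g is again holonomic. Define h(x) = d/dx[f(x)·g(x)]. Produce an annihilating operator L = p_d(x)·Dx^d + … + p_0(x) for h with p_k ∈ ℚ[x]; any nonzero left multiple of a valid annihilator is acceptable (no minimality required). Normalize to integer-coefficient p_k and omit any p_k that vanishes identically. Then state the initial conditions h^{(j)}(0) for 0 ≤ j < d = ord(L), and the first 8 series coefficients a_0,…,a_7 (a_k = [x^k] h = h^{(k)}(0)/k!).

L = (212 + 2304·x + 8704·x^2 + 16384·x^3 + 16384·x^4) + (-4 - 144·x - 768·x^2 - 1024·x^3)·Dx + (7 + 88·x + 432·x^2 + 1024·x^3 + 1024·x^4)·Dx^2  (order 2).
h: a_k = -8, 80, 144, -800/3, -1040/3, 11168/15, -89824/45, 2819008/315, …
ICs: h(0) = -8, h′(0) = 80.

f: a_k = 2, 0, -16, 0, 64/3, 0, -512/45, 0, …
g: a_k = -2, -4, 4, -8, 20, -56, 168, -528, …
L₀ := L_f ⊗_s L_g (sym. prod.), ord ≤ 2.
Differentiate: ansatz ord ≤ ord L₀ ⇒ L.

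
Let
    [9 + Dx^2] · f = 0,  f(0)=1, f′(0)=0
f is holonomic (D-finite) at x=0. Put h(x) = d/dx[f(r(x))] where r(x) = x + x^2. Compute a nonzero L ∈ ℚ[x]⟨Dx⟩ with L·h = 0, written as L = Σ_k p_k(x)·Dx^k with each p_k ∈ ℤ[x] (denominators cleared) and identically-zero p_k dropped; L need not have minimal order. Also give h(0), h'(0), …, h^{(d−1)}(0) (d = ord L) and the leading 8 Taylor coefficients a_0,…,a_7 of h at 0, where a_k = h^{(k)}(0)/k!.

f: a_k = 1, 0, -9/2, 0, 27/8, 0, -81/80, 0, …
Change of var in L_f (x↦r) gives L₀.
Differentiate: ansatz ord ≤ ord L₀ ⇒ L.
L = (21 + 72·x + 216·x^2 + 288·x^3 + 144·x^4) + (-6 - 12·x)·Dx + (1 + 4·x + 4·x^2)·Dx^2  (order 2).
h: a_k = 0, -9, -27, -9/2, 135/2, 4617/40, 2079/40, -52191/560, …
ICs: h(0) = 0, h′(0) = -9.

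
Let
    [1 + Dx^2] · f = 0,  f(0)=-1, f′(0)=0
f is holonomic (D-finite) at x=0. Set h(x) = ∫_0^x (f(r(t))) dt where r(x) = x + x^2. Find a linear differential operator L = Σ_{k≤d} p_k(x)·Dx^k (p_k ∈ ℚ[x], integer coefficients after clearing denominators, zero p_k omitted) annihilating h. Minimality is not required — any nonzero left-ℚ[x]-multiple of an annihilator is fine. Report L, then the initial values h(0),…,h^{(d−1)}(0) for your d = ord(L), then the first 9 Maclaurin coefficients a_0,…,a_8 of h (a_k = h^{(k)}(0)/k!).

L = (1 + 6·x + 12·x^2 + 8·x^3)·Dx - 2·Dx^2 + (1 + 2·x)·Dx^3  (order 3).
h: a_k = 0, -1, 0, 1/6, 1/4, 11/120, -1/36, -179/5040, -19/960, …
ICs: h(0) = 0, h′(0) = -1, h′′(0) = 0.

f: a_k = -1, 0, 1/2, 0, -1/24, 0, 1/720, 0, -1/40320, …
h₀=f(r): pull back L_f along r ⇒ L₀.
∫: right-multiply L₀ by Dx.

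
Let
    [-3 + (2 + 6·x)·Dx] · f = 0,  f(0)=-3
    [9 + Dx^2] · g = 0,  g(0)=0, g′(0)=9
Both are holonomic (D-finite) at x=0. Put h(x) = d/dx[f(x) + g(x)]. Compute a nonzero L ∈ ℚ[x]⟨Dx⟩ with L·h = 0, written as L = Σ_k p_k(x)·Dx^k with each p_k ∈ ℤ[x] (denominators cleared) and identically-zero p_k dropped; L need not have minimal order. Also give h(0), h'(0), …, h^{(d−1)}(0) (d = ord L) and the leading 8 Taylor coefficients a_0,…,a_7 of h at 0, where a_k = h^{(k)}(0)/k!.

L = (-513 - 648·x - 972·x^2) + (-126 - 810·x - 1944·x^2 - 1944·x^3)·Dx + (-57 - 72·x - 108·x^2)·Dx^2 + (-14 - 90·x - 216·x^2 - 216·x^3)·Dx^3  (order 3).
h: a_k = 9/2, 27/4, -891/16, 1215/32, -17739/256, 137781/512, -7671267/10240, 8444007/4096, …
ICs: h(0) = 9/2, h′(0) = 27/4, h′′(0) = -891/8.

f: a_k = -3, -9/2, 27/8, -81/16, 1215/128, -5103/256, 45927/1024, -216513/2048, …
g: a_k = 0, 9, 0, -27/2, 0, 243/40, 0, -729/560, …
L₀ := lclm(L_f,L_g); ord L₀ ≤ 1+2.
Differentiate: ansatz ord ≤ ord L₀ ⇒ L.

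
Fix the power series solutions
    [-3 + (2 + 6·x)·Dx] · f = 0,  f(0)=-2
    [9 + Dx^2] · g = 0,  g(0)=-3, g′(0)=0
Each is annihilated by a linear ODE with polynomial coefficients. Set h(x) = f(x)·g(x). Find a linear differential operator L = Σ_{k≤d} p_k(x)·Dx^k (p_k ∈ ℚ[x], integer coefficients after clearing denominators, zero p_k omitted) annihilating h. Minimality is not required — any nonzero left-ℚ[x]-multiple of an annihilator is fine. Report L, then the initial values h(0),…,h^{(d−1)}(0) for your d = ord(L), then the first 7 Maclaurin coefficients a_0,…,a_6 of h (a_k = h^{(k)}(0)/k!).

f: a_k = -2, -3, 9/4, -27/8, 405/64, -1701/128, 15309/512, …
g: a_k = -3, 0, 27/2, 0, -81/8, 0, 243/80, …
Sym-product of L_f,L_g gives L₀ (≤ ord 2).
L = (63 + 216·x + 324·x^2) + (-12 - 36·x)·Dx + (4 + 24·x + 36·x^2)·Dx^2  (order 2).
h: a_k = 6, 9, -135/4, -243/8, 2025/64, 3159/128, -84807/2560, …
ICs: h(0) = 6, h′(0) = 9.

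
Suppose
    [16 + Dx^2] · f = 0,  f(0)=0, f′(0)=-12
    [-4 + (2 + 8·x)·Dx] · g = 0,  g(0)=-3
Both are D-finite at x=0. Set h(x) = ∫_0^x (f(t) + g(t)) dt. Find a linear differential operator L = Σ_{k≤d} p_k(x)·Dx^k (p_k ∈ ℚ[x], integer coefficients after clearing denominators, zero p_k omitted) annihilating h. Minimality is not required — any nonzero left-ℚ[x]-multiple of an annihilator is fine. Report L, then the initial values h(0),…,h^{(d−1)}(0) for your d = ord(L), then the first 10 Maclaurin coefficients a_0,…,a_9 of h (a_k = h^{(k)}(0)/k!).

L = (-224 - 1024·x - 2048·x^2)·Dx + (48 + 704·x + 3072·x^2 + 4096·x^3)·Dx^2 + (-14 - 64·x - 128·x^2)·Dx^3 + (3 + 44·x + 192·x^2 + 256·x^3)·Dx^4  (order 4).
h: a_k = 0, -3, -9, 2, 5, 6, -274/15, 36, -10267/105, 286, …
ICs: h(0) = 0, h′(0) = -3, h′′(0) = -18, h′′′(0) = 12.

f: a_k = 0, -12, 0, 32, 0, -128/5, 0, 1024/105, 0, -2048/945, …
g: a_k = -3, -6, 6, -12, 30, -84, 252, -792, 2574, -8580, …
Weyl lclm of L_f,L_g ⇒ L₀ (ord ≤ 3).
h=∫₀ˣh₀: take L = L₀·Dx.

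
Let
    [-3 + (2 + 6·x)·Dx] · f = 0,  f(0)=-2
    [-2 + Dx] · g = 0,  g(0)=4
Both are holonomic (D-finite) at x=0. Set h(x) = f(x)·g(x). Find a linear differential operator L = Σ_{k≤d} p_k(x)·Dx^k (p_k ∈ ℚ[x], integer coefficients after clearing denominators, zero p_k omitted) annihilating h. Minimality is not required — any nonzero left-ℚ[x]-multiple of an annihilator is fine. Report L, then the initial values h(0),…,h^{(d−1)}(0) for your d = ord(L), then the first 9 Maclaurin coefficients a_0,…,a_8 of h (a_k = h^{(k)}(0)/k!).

L = (-7 - 12·x) + (2 + 6·x)·Dx  (order 1).
h: a_k = -8, -28, -31, -181/6, -241/48, -13279/480, 276497/5760, -9930589/80640, 56288873/184320, …
ICs: h(0) = -8.

f: a_k = -2, -3, 9/4, -27/8, 405/64, -1701/128, 15309/512, -72171/1024, 2814669/16384, …
g: a_k = 4, 8, 8, 16/3, 8/3, 16/15, 16/45, 32/315, 8/315, …
h₀=f·g: eliminate ⇒ L₀, order ≤ 1·1.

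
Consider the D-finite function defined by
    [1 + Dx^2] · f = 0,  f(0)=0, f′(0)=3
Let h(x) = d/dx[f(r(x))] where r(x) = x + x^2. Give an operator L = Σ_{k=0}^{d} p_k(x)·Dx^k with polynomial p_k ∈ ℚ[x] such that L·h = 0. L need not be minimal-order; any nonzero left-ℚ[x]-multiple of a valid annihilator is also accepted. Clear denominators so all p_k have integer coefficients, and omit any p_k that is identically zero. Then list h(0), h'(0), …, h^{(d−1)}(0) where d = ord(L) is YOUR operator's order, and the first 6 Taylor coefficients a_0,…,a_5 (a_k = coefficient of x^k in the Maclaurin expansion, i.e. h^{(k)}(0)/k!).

L = (13 + 8·x + 24·x^2 + 32·x^3 + 16·x^4) + (-6 - 12·x)·Dx + (1 + 4·x + 4·x^2)·Dx^2  (order 2).
h: a_k = 3, 6, -3/2, -6, -59/8, -9/4, …
ICs: h(0) = 3, h′(0) = 6.

f: a_k = 0, 3, 0, -1/2, 0, 1/40, …
h₀=f(r): pull back L_f along r ⇒ L₀.
h₀' ⇒ L via d/dx closure of L₀.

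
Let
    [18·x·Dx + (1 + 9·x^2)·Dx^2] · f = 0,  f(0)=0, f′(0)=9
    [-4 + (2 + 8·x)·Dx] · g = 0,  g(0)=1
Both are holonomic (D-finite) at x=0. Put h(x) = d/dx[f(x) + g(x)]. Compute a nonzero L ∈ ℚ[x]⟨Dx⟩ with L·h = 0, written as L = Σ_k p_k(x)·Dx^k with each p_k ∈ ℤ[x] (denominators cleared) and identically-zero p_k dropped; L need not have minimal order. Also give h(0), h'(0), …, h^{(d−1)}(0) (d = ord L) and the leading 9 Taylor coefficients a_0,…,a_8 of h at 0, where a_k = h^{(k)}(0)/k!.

L = (-36 - 360·x + 972·x^2 + 1944·x^3) + (-30 - 144·x - 18·x^2 + 3888·x^3 + 6804·x^4)·Dx + (-2 + 10·x + 108·x^2 + 306·x^3 + 1134·x^4 + 1944·x^5)·Dx^2  (order 2).
h: a_k = 11, -4, -69, -40, 869, -504, -4713, -6864, 84789, …
ICs: h(0) = 11, h′(0) = -4.

f: a_k = 0, 9, 0, -27, 0, 729/5, 0, -6561/7, 0, …
g: a_k = 1, 2, -2, 4, -10, 28, -84, 264, -858, …
Sum ⇒ L₀ = lclm(L_f,L_g) in ℚ(x)⟨Dx⟩.
h₀' ⇒ L via d/dx closure of L₀.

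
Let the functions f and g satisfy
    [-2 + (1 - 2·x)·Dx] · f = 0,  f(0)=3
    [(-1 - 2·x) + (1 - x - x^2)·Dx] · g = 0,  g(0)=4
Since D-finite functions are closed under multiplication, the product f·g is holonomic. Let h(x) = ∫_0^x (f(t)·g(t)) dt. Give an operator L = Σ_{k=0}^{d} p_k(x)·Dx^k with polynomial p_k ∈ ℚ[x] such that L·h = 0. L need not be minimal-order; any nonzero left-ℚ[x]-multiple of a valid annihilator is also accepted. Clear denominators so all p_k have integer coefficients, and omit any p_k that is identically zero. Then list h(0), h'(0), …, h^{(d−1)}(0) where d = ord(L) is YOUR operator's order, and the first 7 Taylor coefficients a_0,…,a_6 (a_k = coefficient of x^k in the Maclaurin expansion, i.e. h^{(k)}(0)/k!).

L = (-3 + 2·x + 6·x^2)·Dx + (1 - 3·x + x^2 + 2·x^3)·Dx^2  (order 2).
h: a_k = 0, 12, 18, 32, 57, 516/5, 188, …
ICs: h(0) = 0, h′(0) = 12.

f: a_k = 3, 6, 12, 24, 48, 96, 192, …
g: a_k = 4, 4, 8, 12, 20, 32, 52, …
L₀ := L_f ⊗_s L_g (sym. prod.), ord ≤ 1.
h=∫h₀ ⇒ L = L₀·Dx.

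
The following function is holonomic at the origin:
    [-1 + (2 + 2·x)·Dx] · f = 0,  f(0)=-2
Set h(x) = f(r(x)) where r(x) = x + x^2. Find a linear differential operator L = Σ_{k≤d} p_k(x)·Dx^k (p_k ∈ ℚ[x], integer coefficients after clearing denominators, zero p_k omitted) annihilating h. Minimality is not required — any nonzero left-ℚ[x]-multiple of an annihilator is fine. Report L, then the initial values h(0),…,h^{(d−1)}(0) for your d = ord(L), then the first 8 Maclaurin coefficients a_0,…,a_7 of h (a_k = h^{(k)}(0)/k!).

L = (-1 - 2·x) + (2 + 2·x + 2·x^2)·Dx  (order 1).
h: a_k = -2, -1, -3/4, 3/8, -3/64, -15/128, 57/512, -21/1024, …
ICs: h(0) = -2.

f: a_k = -2, -1, 1/4, -1/8, 5/64, -7/128, 21/512, -33/1024, …
Change of var in L_f (x↦r) gives L₀.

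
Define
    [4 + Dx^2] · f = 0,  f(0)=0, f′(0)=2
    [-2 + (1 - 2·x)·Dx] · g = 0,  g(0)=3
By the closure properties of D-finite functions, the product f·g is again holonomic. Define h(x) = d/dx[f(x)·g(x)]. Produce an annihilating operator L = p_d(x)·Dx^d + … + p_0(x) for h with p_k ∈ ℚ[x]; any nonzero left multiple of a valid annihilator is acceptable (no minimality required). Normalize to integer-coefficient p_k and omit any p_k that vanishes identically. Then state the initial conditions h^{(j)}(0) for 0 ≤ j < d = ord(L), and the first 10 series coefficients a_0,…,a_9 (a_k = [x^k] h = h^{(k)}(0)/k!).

L = (-4 - 16·x + 16·x^2) + (-4 + 8·x)·Dx + (1 - 4·x + 4·x^2)·Dx^2  (order 2).
h: a_k = 6, 24, 60, 160, 404, 4848/5, 33928/15, 542848/105, 1221412/105, 4885648/189, …
ICs: h(0) = 6, h′(0) = 24.

f: a_k = 0, 2, 0, -4/3, 0, 4/15, 0, -8/315, 0, 4/2835, …
g: a_k = 3, 6, 12, 24, 48, 96, 192, 384, 768, 1536, …
L₀ := L_f ⊗_s L_g (sym. prod.), ord ≤ 2.
Derive L from L₀ (diff closure).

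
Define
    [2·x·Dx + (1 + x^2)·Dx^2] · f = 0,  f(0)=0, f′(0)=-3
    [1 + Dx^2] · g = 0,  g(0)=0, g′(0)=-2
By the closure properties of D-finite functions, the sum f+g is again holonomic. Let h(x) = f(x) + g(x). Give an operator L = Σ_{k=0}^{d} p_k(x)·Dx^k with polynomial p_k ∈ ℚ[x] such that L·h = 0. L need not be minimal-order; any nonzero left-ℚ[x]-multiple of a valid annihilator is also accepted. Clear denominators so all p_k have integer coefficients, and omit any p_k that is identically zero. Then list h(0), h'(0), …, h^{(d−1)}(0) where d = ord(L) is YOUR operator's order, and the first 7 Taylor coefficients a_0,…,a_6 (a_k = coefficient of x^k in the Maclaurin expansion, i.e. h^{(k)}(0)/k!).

f: a_k = 0, -3, 0, 1, 0, -3/5, 0, …
g: a_k = 0, -2, 0, 1/3, 0, -1/60, 0, …
Sum ⇒ L₀ = lclm(L_f,L_g) in ℚ(x)⟨Dx⟩.
L = (-22·x + 28·x^3 + 2·x^5)·Dx + (-1 + 7·x^2 + 9·x^4 + x^6)·Dx^2 + (-22·x + 28·x^3 + 2·x^5)·Dx^3 + (-1 + 7·x^2 + 9·x^4 + x^6)·Dx^4  (order 4).
h: a_k = 0, -5, 0, 4/3, 0, -37/60, 0, …
ICs: h(0) = 0, h′(0) = -5, h′′(0) = 0, h′′′(0) = 8.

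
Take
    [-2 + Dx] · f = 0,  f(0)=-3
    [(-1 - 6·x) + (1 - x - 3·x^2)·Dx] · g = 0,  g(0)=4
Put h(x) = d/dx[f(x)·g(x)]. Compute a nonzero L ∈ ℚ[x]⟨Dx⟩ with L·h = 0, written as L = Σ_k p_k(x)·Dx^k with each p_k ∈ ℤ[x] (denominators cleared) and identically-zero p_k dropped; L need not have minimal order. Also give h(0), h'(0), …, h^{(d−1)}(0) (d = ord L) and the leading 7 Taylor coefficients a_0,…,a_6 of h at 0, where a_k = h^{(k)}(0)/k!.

f: a_k = -3, -6, -6, -4, -2, -4/5, -4/15, …
g: a_k = 4, 4, 16, 28, 76, 160, 388, …
Product ⇒ symmetric product L₀, ord ≤ 1.
Differentiate: ansatz ord ≤ ord L₀ ⇒ L.
L = (16 + 30·x - 2·x^2 - 48·x^3 + 36·x^4) + (-3 - x + 19·x^2 + 6·x^3 - 18·x^4)·Dx  (order 1).
h: a_k = -36, -192, -660, -2064, -5896, -81848/5, -219316/5, …
ICs: h(0) = -36.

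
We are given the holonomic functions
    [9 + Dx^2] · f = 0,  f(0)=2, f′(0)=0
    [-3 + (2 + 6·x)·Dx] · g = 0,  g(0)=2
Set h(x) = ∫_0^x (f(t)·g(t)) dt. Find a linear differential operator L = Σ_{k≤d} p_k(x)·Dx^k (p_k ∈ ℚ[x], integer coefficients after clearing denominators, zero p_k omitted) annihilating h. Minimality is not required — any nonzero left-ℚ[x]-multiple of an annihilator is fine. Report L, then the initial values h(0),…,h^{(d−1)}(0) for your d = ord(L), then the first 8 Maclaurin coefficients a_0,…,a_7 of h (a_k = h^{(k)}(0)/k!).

f: a_k = 2, 0, -9, 0, 27/4, 0, -81/40, 0, …
g: a_k = 2, 3, -9/4, 27/8, -405/64, 1701/128, -15309/512, 72171/1024, …
h₀=f·g: eliminate ⇒ L₀, order ≤ 2·1.
Integrate: L := L₀·Dx.
L = (63 + 216·x + 324·x^2)·Dx + (-12 - 36·x)·Dx^2 + (4 + 24·x + 36·x^2)·Dx^3  (order 3).
h: a_k = 0, 4, 3, -15/2, -81/16, 135/32, 351/128, -28269/8960, …
ICs: h(0) = 0, h′(0) = 4, h′′(0) = 6.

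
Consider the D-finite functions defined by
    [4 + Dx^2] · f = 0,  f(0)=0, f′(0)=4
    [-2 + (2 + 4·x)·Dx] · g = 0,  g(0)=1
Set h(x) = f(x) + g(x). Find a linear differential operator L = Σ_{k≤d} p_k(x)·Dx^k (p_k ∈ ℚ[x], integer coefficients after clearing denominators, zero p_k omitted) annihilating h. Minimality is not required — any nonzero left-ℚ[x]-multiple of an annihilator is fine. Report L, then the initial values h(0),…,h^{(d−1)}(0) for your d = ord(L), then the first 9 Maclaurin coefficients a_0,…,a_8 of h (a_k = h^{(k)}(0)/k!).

f: a_k = 0, 4, 0, -8/3, 0, 8/15, 0, -16/315, 0, …
g: a_k = 1, 1, -1/2, 1/2, -5/8, 7/8, -21/16, 33/16, -429/128, …
f+g: L₀ = lclm(L_f,L_g), ord ≤ 2+1.
L = (-28 - 64·x - 64·x^2) + (12 + 88·x + 192·x^2 + 128·x^3)·Dx + (-7 - 16·x - 16·x^2)·Dx^2 + (3 + 22·x + 48·x^2 + 32·x^3)·Dx^3  (order 3).
h: a_k = 1, 5, -1/2, -13/6, -5/8, 169/120, -21/16, 10139/5040, -429/128, …
ICs: h(0) = 1, h′(0) = 5, h′′(0) = -1.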